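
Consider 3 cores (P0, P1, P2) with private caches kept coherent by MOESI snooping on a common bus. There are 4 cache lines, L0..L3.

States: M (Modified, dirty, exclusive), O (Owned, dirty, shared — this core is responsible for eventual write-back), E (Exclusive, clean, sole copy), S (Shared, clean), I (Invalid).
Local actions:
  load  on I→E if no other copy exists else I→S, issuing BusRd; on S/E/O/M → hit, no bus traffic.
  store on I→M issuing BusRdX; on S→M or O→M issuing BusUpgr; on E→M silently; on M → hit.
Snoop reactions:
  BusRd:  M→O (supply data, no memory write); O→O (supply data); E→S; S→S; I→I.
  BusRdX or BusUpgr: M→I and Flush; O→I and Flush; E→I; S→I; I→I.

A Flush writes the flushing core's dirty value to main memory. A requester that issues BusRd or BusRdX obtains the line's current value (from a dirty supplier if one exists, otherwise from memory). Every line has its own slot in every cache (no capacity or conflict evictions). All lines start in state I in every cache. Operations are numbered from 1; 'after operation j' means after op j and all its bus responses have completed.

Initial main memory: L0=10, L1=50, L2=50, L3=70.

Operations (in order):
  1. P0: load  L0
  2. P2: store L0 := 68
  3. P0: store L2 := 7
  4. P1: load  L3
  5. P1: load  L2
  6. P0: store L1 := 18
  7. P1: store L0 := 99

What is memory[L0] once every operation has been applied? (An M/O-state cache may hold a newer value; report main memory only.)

1. P0: load  L0  bus=[BusRd]  L0: P0=E P1=I P2=I  mem[L0]=10
2. P2: store L0 := 68  bus=[BusRdX]  L0: P0=I P1=I P2=M  mem[L0]=10
3. P0: store L2 := 7  bus=[BusRdX]  L2: P0=M P1=I P2=I  mem[L2]=50
4. P1: load  L3  bus=[BusRd]  L3: P0=I P1=E P2=I  mem[L3]=70
5. P1: load  L2  bus=[BusRd]  L2: P0=O P1=S P2=I  mem[L2]=50
6. P0: store L1 := 18  bus=[BusRdX]  L1: P0=M P1=I P2=I  mem[L1]=50
7. P1: store L0 := 99  bus=[BusRdX,Flush]  L0: P0=I P1=M P2=I  mem[L0]=68

memory[L0] = 68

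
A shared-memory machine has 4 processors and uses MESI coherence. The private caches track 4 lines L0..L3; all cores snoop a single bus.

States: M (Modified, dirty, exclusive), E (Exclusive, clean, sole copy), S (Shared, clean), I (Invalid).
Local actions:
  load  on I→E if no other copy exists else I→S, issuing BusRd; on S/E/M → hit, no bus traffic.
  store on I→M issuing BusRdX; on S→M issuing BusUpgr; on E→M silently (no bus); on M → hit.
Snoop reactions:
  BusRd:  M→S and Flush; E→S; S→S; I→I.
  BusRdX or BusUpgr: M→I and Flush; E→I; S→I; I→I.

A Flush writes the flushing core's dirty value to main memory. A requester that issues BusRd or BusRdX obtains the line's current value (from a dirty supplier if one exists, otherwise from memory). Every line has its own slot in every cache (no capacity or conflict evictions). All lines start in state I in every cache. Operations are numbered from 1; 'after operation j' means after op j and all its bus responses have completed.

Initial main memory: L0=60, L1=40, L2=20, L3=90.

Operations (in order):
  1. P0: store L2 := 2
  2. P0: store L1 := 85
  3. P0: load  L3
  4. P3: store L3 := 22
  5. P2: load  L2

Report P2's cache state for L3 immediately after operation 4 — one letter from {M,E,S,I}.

state = I

step 1: P0: store L2 := 2  ⟶  MIII  (L2)  txn=BusRdX  M[L2]=20
step 2: P0: store L1 := 85  ⟶  MIII  (L1)  txn=BusRdX  M[L1]=40
step 3: P0: load  L3  ⟶  EIII  (L3)  txn=BusRd  M[L3]=90
step 4: P3: store L3 := 22  ⟶  IIIM  (L3)  txn=BusRdX  M[L3]=90
step 5: P2: load  L2  ⟶  SISI  (L2)  txn=BusRd+Flush  M[L2]=2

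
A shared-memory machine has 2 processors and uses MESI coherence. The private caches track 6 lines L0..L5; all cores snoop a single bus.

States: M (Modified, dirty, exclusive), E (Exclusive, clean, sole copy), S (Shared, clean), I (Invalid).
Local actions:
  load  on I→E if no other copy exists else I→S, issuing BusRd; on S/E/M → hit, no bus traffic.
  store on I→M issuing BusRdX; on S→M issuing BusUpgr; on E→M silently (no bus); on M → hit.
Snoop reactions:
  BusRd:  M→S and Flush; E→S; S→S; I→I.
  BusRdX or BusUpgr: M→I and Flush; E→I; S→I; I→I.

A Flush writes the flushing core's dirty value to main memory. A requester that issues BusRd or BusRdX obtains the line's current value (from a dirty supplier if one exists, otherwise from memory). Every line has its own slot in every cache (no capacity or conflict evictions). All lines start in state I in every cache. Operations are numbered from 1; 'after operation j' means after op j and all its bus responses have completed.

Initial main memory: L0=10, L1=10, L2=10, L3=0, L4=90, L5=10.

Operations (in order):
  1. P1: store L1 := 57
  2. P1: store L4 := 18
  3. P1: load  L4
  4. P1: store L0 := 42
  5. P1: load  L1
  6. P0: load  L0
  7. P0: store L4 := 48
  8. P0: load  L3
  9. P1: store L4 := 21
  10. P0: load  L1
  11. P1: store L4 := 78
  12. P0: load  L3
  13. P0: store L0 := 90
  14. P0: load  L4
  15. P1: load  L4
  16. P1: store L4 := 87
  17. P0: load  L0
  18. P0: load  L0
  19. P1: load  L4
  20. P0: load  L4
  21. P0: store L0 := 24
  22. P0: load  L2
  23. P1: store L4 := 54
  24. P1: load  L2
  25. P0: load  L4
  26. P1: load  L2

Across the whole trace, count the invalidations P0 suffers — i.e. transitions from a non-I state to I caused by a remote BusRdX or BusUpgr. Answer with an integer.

invalidations = 3

[1] P1: store L1 := 57 | P0:I, P1:M(57) | bus: BusRdX
[2] P1: store L4 := 18 | P0:I, P1:M(18) | bus: BusRdX
[3] P1: load  L4 | P0:I, P1:M(18) | bus: none
[4] P1: store L0 := 42 | P0:I, P1:M(42) | bus: BusRdX
[5] P1: load  L1 | P0:I, P1:M(57) | bus: none
[6] P0: load  L0 | P0:S(42), P1:S(42) | bus: BusRd,Flush
[7] P0: store L4 := 48 | P0:M(48), P1:I | bus: BusRdX,Flush
[8] P0: load  L3 | P0:E(0), P1:I | bus: BusRd
[9] P1: store L4 := 21 | P0:I, P1:M(21) | bus: BusRdX,Flush
[10] P0: load  L1 | P0:S(57), P1:S(57) | bus: BusRd,Flush
[11] P1: store L4 := 78 | P0:I, P1:M(78) | bus: none
[12] P0: load  L3 | P0:E(0), P1:I | bus: none
[13] P0: store L0 := 90 | P0:M(90), P1:I | bus: BusUpgr
[14] P0: load  L4 | P0:S(78), P1:S(78) | bus: BusRd,Flush
[15] P1: load  L4 | P0:S(78), P1:S(78) | bus: none
[16] P1: store L4 := 87 | P0:I, P1:M(87) | bus: BusUpgr
[17] P0: load  L0 | P0:M(90), P1:I | bus: none
[18] P0: load  L0 | P0:M(90), P1:I | bus: none
[19] P1: load  L4 | P0:I, P1:M(87) | bus: none
[20] P0: load  L4 | P0:S(87), P1:S(87) | bus: BusRd,Flush
[21] P0: store L0 := 24 | P0:M(24), P1:I | bus: none
[22] P0: load  L2 | P0:E(10), P1:I | bus: BusRd
[23] P1: store L4 := 54 | P0:I, P1:M(54) | bus: BusUpgr
[24] P1: load  L2 | P0:S(10), P1:S(10) | bus: BusRd
[25] P0: load  L4 | P0:S(54), P1:S(54) | bus: BusRd,Flush
[26] P1: load  L2 | P0:S(10), P1:S(10) | bus: none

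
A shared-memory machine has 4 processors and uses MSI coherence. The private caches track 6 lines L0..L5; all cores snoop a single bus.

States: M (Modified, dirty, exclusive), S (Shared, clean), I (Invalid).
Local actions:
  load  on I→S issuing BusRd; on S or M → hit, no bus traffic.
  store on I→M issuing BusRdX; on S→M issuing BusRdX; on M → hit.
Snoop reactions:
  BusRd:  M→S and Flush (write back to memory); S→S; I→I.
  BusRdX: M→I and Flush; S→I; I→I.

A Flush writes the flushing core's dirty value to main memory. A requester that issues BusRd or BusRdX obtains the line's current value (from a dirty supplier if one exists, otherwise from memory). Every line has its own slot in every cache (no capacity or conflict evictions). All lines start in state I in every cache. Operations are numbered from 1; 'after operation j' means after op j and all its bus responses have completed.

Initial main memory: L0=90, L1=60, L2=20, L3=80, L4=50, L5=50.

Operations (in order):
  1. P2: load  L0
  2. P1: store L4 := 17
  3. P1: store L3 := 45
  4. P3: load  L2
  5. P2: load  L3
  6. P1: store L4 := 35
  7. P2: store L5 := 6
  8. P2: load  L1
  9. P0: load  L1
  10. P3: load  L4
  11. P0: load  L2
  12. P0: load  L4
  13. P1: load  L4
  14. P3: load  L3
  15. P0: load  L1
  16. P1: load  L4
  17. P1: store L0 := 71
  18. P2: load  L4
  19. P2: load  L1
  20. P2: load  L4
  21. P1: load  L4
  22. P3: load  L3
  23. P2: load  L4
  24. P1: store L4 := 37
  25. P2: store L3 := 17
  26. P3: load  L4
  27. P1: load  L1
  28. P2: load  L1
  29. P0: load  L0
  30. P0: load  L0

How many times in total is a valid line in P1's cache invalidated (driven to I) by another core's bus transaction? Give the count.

invalidations = 1

  op1 P2: load  L0 → I/I/S/I on L0; bus BusRd; mem=90
  op2 P1: store L4 := 17 → I/M/I/I on L4; bus BusRdX; mem=50
  op3 P1: store L3 := 45 → I/M/I/I on L3; bus BusRdX; mem=80
  op4 P3: load  L2 → I/I/I/S on L2; bus BusRd; mem=20
  op5 P2: load  L3 → I/S/S/I on L3; bus BusRd Flush; mem=45
  op6 P1: store L4 := 35 → I/M/I/I on L4; bus (none); mem=50
  op7 P2: store L5 := 6 → I/I/M/I on L5; bus BusRdX; mem=50
  op8 P2: load  L1 → I/I/S/I on L1; bus BusRd; mem=60
  op9 P0: load  L1 → S/I/S/I on L1; bus BusRd; mem=60
  op10 P3: load  L4 → I/S/I/S on L4; bus BusRd Flush; mem=35
  op11 P0: load  L2 → S/I/I/S on L2; bus BusRd; mem=20
  op12 P0: load  L4 → S/S/I/S on L4; bus BusRd; mem=35
  op13 P1: load  L4 → S/S/I/S on L4; bus (none); mem=35
  op14 P3: load  L3 → I/S/S/S on L3; bus BusRd; mem=45
  op15 P0: load  L1 → S/I/S/I on L1; bus (none); mem=60
  op16 P1: load  L4 → S/S/I/S on L4; bus (none); mem=35
  op17 P1: store L0 := 71 → I/M/I/I on L0; bus BusRdX; mem=90
  op18 P2: load  L4 → S/S/S/S on L4; bus BusRd; mem=35
  op19 P2: load  L1 → S/I/S/I on L1; bus (none); mem=60
  op20 P2: load  L4 → S/S/S/S on L4; bus (none); mem=35
  op21 P1: load  L4 → S/S/S/S on L4; bus (none); mem=35
  op22 P3: load  L3 → I/S/S/S on L3; bus (none); mem=45
  op23 P2: load  L4 → S/S/S/S on L4; bus (none); mem=35
  op24 P1: store L4 := 37 → I/M/I/I on L4; bus BusRdX; mem=35
  op25 P2: store L3 := 17 → I/I/M/I on L3; bus BusRdX; mem=45
  op26 P3: load  L4 → I/S/I/S on L4; bus BusRd Flush; mem=37
  op27 P1: load  L1 → S/S/S/I on L1; bus BusRd; mem=60
  op28 P2: load  L1 → S/S/S/I on L1; bus (none); mem=60
  op29 P0: load  L0 → S/S/I/I on L0; bus BusRd Flush; mem=71
  op30 P0: load  L0 → S/S/I/I on L0; bus (none); mem=71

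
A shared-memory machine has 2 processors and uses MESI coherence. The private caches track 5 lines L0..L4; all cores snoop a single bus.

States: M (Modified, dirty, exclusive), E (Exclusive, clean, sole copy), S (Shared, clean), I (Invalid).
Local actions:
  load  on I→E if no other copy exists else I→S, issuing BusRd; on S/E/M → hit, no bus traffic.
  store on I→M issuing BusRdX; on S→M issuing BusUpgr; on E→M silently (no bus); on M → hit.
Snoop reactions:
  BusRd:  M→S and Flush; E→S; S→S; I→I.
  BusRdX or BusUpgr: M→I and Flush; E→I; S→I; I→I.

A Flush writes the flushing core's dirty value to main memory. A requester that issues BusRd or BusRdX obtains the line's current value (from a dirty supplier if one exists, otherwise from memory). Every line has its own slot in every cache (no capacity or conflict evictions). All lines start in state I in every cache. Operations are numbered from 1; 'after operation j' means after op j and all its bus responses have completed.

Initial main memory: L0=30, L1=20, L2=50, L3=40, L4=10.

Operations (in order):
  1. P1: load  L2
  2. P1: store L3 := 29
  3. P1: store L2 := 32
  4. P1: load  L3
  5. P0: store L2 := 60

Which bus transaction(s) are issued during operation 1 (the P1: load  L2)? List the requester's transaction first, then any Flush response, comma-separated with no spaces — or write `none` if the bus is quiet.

bus = BusRd

1. P1: load  L2  bus=[BusRd]  L2: P0=I P1=E  mem[L2]=50
2. P1: store L3 := 29  bus=[BusRdX]  L3: P0=I P1=M  mem[L3]=40
3. P1: store L2 := 32  bus=[-]  L2: P0=I P1=M  mem[L2]=50
4. P1: load  L3  bus=[-]  L3: P0=I P1=M  mem[L3]=40
5. P0: store L2 := 60  bus=[BusRdX,Flush]  L2: P0=M P1=I  mem[L2]=32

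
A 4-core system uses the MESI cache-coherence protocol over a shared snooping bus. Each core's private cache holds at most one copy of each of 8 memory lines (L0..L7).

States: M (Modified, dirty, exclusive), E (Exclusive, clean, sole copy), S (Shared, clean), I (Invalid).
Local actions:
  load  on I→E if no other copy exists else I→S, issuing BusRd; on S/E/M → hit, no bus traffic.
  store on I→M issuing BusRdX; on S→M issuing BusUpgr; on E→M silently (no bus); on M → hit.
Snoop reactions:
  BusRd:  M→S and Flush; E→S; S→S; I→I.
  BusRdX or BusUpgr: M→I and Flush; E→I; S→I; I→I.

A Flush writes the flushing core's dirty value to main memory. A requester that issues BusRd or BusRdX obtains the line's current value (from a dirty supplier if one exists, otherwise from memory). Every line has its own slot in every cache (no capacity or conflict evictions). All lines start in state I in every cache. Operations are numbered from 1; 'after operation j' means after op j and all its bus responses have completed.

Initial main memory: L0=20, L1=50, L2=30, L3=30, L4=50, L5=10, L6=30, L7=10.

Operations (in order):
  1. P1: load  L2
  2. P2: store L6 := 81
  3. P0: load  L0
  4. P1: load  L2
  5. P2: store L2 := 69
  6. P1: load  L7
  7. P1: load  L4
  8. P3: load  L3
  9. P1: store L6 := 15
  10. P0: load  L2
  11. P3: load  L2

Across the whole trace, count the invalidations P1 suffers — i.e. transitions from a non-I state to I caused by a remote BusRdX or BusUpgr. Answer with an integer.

  op1 P1: load  L2 → I/E/I/I on L2; bus BusRd; mem=30
  op2 P2: store L6 := 81 → I/I/M/I on L6; bus BusRdX; mem=30
  op3 P0: load  L0 → E/I/I/I on L0; bus BusRd; mem=20
  op4 P1: load  L2 → I/E/I/I on L2; bus (none); mem=30
  op5 P2: store L2 := 69 → I/I/M/I on L2; bus BusRdX; mem=30
  op6 P1: load  L7 → I/E/I/I on L7; bus BusRd; mem=10
  op7 P1: load  L4 → I/E/I/I on L4; bus BusRd; mem=50
  op8 P3: load  L3 → I/I/I/E on L3; bus BusRd; mem=30
  op9 P1: store L6 := 15 → I/M/I/I on L6; bus BusRdX Flush; mem=81
  op10 P0: load  L2 → S/I/S/I on L2; bus BusRd Flush; mem=69
  op11 P3: load  L2 → S/I/S/S on L2; bus BusRd; mem=69

invalidations = 1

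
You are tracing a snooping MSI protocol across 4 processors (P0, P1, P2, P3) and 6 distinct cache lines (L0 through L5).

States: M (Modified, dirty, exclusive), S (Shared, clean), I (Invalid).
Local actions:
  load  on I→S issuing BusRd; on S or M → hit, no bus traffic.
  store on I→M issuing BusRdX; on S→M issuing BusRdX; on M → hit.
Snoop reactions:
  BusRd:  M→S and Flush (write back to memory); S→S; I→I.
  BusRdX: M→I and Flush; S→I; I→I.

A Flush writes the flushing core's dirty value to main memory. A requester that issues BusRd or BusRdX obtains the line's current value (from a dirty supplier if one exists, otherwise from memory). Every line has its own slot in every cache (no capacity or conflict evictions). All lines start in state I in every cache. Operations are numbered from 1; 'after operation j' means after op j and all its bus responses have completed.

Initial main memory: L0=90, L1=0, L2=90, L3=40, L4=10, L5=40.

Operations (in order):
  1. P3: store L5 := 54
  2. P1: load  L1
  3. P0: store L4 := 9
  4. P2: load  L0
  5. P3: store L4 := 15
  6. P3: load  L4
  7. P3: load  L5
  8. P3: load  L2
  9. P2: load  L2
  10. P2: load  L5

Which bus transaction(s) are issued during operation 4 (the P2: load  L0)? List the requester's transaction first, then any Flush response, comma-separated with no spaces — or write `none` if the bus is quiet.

bus = BusRd

  op1 P3: store L5 := 54 → I/I/I/M on L5; bus BusRdX; mem=40
  op2 P1: load  L1 → I/S/I/I on L1; bus BusRd; mem=0
  op3 P0: store L4 := 9 → M/I/I/I on L4; bus BusRdX; mem=10
  op4 P2: load  L0 → I/I/S/I on L0; bus BusRd; mem=90
  op5 P3: store L4 := 15 → I/I/I/M on L4; bus BusRdX Flush; mem=9
  op6 P3: load  L4 → I/I/I/M on L4; bus (none); mem=9
  op7 P3: load  L5 → I/I/I/M on L5; bus (none); mem=40
  op8 P3: load  L2 → I/I/I/S on L2; bus BusRd; mem=90
  op9 P2: load  L2 → I/I/S/S on L2; bus BusRd; mem=90
  op10 P2: load  L5 → I/I/S/S on L5; bus BusRd Flush; mem=54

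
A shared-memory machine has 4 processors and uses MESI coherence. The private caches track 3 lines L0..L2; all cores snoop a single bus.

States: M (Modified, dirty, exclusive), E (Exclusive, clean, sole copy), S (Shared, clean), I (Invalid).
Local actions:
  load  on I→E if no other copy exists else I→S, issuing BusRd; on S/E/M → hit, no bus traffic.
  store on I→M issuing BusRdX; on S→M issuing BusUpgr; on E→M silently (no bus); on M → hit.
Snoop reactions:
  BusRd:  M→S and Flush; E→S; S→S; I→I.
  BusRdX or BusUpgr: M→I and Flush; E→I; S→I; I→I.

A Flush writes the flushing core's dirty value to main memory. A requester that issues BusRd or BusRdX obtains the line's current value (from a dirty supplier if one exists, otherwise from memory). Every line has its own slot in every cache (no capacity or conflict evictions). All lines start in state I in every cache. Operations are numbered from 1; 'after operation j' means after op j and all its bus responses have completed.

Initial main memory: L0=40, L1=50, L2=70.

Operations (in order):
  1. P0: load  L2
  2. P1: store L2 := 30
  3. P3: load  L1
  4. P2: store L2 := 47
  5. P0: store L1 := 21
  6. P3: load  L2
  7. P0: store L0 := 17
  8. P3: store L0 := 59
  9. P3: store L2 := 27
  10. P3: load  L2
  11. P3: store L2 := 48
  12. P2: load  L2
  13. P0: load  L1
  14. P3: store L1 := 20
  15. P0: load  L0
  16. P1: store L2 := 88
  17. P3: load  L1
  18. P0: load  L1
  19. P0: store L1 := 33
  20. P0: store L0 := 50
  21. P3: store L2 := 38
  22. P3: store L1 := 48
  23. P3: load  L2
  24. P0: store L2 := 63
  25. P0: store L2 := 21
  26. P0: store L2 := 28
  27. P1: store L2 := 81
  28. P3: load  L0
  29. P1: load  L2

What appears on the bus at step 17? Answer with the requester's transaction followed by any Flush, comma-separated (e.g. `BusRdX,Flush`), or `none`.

[1] P0: load  L2 | P0:E(70), P1:I, P2:I, P3:I | bus: BusRd
[2] P1: store L2 := 30 | P0:I, P1:M(30), P2:I, P3:I | bus: BusRdX
[3] P3: load  L1 | P0:I, P1:I, P2:I, P3:E(50) | bus: BusRd
[4] P2: store L2 := 47 | P0:I, P1:I, P2:M(47), P3:I | bus: BusRdX,Flush
[5] P0: store L1 := 21 | P0:M(21), P1:I, P2:I, P3:I | bus: BusRdX
[6] P3: load  L2 | P0:I, P1:I, P2:S(47), P3:S(47) | bus: BusRd,Flush
[7] P0: store L0 := 17 | P0:M(17), P1:I, P2:I, P3:I | bus: BusRdX
[8] P3: store L0 := 59 | P0:I, P1:I, P2:I, P3:M(59) | bus: BusRdX,Flush
[9] P3: store L2 := 27 | P0:I, P1:I, P2:I, P3:M(27) | bus: BusUpgr
[10] P3: load  L2 | P0:I, P1:I, P2:I, P3:M(27) | bus: none
[11] P3: store L2 := 48 | P0:I, P1:I, P2:I, P3:M(48) | bus: none
[12] P2: load  L2 | P0:I, P1:I, P2:S(48), P3:S(48) | bus: BusRd,Flush
[13] P0: load  L1 | P0:M(21), P1:I, P2:I, P3:I | bus: none
[14] P3: store L1 := 20 | P0:I, P1:I, P2:I, P3:M(20) | bus: BusRdX,Flush
[15] P0: load  L0 | P0:S(59), P1:I, P2:I, P3:S(59) | bus: BusRd,Flush
[16] P1: store L2 := 88 | P0:I, P1:M(88), P2:I, P3:I | bus: BusRdX
[17] P3: load  L1 | P0:I, P1:I, P2:I, P3:M(20) | bus: none
[18] P0: load  L1 | P0:S(20), P1:I, P2:I, P3:S(20) | bus: BusRd,Flush
[19] P0: store L1 := 33 | P0:M(33), P1:I, P2:I, P3:I | bus: BusUpgr
[20] P0: store L0 := 50 | P0:M(50), P1:I, P2:I, P3:I | bus: BusUpgr
[21] P3: store L2 := 38 | P0:I, P1:I, P2:I, P3:M(38) | bus: BusRdX,Flush
[22] P3: store L1 := 48 | P0:I, P1:I, P2:I, P3:M(48) | bus: BusRdX,Flush
[23] P3: load  L2 | P0:I, P1:I, P2:I, P3:M(38) | bus: none
[24] P0: store L2 := 63 | P0:M(63), P1:I, P2:I, P3:I | bus: BusRdX,Flush
[25] P0: store L2 := 21 | P0:M(21), P1:I, P2:I, P3:I | bus: none
[26] P0: store L2 := 28 | P0:M(28), P1:I, P2:I, P3:I | bus: none
[27] P1: store L2 := 81 | P0:I, P1:M(81), P2:I, P3:I | bus: BusRdX,Flush
[28] P3: load  L0 | P0:S(50), P1:I, P2:I, P3:S(50) | bus: BusRd,Flush
[29] P1: load  L2 | P0:I, P1:M(81), P2:I, P3:I | bus: none

bus = none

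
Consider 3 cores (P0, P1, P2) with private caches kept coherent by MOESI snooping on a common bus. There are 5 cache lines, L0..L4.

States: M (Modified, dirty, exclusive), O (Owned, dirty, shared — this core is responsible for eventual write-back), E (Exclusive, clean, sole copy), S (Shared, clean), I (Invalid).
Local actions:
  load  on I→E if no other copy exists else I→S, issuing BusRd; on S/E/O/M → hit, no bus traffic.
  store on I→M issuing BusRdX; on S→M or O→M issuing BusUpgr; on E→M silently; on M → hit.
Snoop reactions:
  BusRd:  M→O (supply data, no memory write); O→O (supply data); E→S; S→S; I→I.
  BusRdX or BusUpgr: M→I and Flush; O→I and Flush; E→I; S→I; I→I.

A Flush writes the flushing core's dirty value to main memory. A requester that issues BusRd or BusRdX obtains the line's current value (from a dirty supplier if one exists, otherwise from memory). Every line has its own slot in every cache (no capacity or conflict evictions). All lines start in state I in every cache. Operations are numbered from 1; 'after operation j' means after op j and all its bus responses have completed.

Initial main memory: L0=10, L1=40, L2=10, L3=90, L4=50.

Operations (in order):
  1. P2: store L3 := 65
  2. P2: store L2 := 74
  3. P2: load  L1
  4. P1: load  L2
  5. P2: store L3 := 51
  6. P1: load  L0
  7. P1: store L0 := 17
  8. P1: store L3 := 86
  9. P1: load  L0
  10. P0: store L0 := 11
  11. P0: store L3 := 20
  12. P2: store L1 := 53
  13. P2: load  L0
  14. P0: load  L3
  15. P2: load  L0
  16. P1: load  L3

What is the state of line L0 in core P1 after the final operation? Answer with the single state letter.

step 1: P2: store L3 := 65  ⟶  IIM  (L3)  txn=BusRdX  M[L3]=90
step 2: P2: store L2 := 74  ⟶  IIM  (L2)  txn=BusRdX  M[L2]=10
step 3: P2: load  L1  ⟶  IIE  (L1)  txn=BusRd  M[L1]=40
step 4: P1: load  L2  ⟶  ISO  (L2)  txn=BusRd  M[L2]=10
step 5: P2: store L3 := 51  ⟶  IIM  (L3)  txn=∅  M[L3]=90
step 6: P1: load  L0  ⟶  IEI  (L0)  txn=BusRd  M[L0]=10
step 7: P1: store L0 := 17  ⟶  IMI  (L0)  txn=∅  M[L0]=10
step 8: P1: store L3 := 86  ⟶  IMI  (L3)  txn=BusRdX+Flush  M[L3]=51
step 9: P1: load  L0  ⟶  IMI  (L0)  txn=∅  M[L0]=10
step 10: P0: store L0 := 11  ⟶  MII  (L0)  txn=BusRdX+Flush  M[L0]=17
step 11: P0: store L3 := 20  ⟶  MII  (L3)  txn=BusRdX+Flush  M[L3]=86
step 12: P2: store L1 := 53  ⟶  IIM  (L1)  txn=∅  M[L1]=40
step 13: P2: load  L0  ⟶  OIS  (L0)  txn=BusRd  M[L0]=17
step 14: P0: load  L3  ⟶  MII  (L3)  txn=∅  M[L3]=86
step 15: P2: load  L0  ⟶  OIS  (L0)  txn=∅  M[L0]=17
step 16: P1: load  L3  ⟶  OSI  (L3)  txn=BusRd  M[L3]=86

state = I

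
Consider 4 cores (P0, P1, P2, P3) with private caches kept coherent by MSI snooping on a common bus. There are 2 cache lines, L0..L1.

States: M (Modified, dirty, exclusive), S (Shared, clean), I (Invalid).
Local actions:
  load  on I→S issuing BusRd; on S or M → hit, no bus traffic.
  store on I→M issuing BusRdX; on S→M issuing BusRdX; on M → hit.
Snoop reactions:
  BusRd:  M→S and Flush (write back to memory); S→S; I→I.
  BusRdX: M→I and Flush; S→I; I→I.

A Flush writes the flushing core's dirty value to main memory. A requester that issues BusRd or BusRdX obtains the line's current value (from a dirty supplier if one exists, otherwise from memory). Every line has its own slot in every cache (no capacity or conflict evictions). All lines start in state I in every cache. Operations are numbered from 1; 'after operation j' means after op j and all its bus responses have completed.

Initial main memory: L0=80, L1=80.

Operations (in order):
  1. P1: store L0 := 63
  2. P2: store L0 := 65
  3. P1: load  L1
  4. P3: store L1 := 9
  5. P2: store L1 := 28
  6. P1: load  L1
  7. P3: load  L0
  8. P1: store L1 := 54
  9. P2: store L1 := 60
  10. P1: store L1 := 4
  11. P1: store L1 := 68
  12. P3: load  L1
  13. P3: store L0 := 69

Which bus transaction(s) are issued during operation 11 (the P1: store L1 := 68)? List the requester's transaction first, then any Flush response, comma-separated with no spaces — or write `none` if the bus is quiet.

bus = none

step 1: P1: store L0 := 63  ⟶  IMII  (L0)  txn=BusRdX  M[L0]=80
step 2: P2: store L0 := 65  ⟶  IIMI  (L0)  txn=BusRdX+Flush  M[L0]=63
step 3: P1: load  L1  ⟶  ISII  (L1)  txn=BusRd  M[L1]=80
step 4: P3: store L1 := 9  ⟶  IIIM  (L1)  txn=BusRdX  M[L1]=80
step 5: P2: store L1 := 28  ⟶  IIMI  (L1)  txn=BusRdX+Flush  M[L1]=9
step 6: P1: load  L1  ⟶  ISSI  (L1)  txn=BusRd+Flush  M[L1]=28
step 7: P3: load  L0  ⟶  IISS  (L0)  txn=BusRd+Flush  M[L0]=65
step 8: P1: store L1 := 54  ⟶  IMII  (L1)  txn=BusRdX  M[L1]=28
step 9: P2: store L1 := 60  ⟶  IIMI  (L1)  txn=BusRdX+Flush  M[L1]=54
step 10: P1: store L1 := 4  ⟶  IMII  (L1)  txn=BusRdX+Flush  M[L1]=60
step 11: P1: store L1 := 68  ⟶  IMII  (L1)  txn=∅  M[L1]=60
step 12: P3: load  L1  ⟶  ISIS  (L1)  txn=BusRd+Flush  M[L1]=68
step 13: P3: store L0 := 69  ⟶  IIIM  (L0)  txn=BusRdX  M[L0]=65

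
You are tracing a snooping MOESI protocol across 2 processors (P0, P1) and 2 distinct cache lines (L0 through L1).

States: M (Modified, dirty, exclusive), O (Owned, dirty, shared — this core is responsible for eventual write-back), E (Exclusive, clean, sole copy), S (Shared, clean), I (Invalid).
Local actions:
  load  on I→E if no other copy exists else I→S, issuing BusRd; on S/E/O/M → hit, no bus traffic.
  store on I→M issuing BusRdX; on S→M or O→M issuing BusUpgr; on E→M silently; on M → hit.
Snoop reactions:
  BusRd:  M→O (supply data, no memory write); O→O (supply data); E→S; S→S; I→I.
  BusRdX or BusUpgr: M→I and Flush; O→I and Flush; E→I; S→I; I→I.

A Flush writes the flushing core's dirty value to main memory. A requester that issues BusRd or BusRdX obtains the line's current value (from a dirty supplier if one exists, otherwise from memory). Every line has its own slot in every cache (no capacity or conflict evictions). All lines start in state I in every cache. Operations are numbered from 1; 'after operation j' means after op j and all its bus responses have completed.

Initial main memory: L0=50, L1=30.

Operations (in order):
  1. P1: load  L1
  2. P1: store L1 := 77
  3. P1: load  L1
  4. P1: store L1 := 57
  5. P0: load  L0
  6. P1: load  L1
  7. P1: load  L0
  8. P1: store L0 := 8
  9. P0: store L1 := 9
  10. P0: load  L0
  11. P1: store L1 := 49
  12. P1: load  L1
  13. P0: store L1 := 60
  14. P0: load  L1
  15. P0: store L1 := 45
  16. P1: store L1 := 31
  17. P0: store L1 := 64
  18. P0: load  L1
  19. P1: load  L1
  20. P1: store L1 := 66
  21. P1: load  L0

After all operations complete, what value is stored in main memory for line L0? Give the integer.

step 1: P1: load  L1  ⟶  IE  (L1)  txn=BusRd  M[L1]=30
step 2: P1: store L1 := 77  ⟶  IM  (L1)  txn=∅  M[L1]=30
step 3: P1: load  L1  ⟶  IM  (L1)  txn=∅  M[L1]=30
step 4: P1: store L1 := 57  ⟶  IM  (L1)  txn=∅  M[L1]=30
step 5: P0: load  L0  ⟶  EI  (L0)  txn=BusRd  M[L0]=50
step 6: P1: load  L1  ⟶  IM  (L1)  txn=∅  M[L1]=30
step 7: P1: load  L0  ⟶  SS  (L0)  txn=BusRd  M[L0]=50
step 8: P1: store L0 := 8  ⟶  IM  (L0)  txn=BusUpgr  M[L0]=50
step 9: P0: store L1 := 9  ⟶  MI  (L1)  txn=BusRdX+Flush  M[L1]=57
step 10: P0: load  L0  ⟶  SO  (L0)  txn=BusRd  M[L0]=50
step 11: P1: store L1 := 49  ⟶  IM  (L1)  txn=BusRdX+Flush  M[L1]=9
step 12: P1: load  L1  ⟶  IM  (L1)  txn=∅  M[L1]=9
step 13: P0: store L1 := 60  ⟶  MI  (L1)  txn=BusRdX+Flush  M[L1]=49
step 14: P0: load  L1  ⟶  MI  (L1)  txn=∅  M[L1]=49
step 15: P0: store L1 := 45  ⟶  MI  (L1)  txn=∅  M[L1]=49
step 16: P1: store L1 := 31  ⟶  IM  (L1)  txn=BusRdX+Flush  M[L1]=45
step 17: P0: store L1 := 64  ⟶  MI  (L1)  txn=BusRdX+Flush  M[L1]=31
step 18: P0: load  L1  ⟶  MI  (L1)  txn=∅  M[L1]=31
step 19: P1: load  L1  ⟶  OS  (L1)  txn=BusRd  M[L1]=31
step 20: P1: store L1 := 66  ⟶  IM  (L1)  txn=BusUpgr+Flush  M[L1]=64
step 21: P1: load  L0  ⟶  SO  (L0)  txn=∅  M[L0]=50

memory[L0] = 50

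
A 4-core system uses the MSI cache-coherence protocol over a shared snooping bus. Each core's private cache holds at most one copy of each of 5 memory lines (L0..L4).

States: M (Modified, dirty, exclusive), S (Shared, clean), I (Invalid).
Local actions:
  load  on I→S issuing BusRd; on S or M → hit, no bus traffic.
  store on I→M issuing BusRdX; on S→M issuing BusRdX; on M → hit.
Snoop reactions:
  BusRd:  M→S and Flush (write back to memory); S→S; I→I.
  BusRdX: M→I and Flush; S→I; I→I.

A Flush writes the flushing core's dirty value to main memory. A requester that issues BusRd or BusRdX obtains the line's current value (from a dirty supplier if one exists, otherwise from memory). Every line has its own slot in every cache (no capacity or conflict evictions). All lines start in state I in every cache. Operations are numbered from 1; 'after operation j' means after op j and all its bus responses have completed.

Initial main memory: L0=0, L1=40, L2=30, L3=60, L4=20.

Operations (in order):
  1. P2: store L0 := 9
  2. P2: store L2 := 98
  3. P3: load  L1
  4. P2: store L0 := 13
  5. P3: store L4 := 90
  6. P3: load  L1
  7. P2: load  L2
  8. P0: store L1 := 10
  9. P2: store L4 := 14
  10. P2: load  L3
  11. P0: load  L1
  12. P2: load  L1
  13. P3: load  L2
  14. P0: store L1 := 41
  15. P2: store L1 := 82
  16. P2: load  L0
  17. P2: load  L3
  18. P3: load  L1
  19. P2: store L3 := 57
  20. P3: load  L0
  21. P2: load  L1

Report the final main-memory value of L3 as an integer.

[1] P2: store L0 := 9 | P0:I, P1:I, P2:M(9), P3:I | bus: BusRdX
[2] P2: store L2 := 98 | P0:I, P1:I, P2:M(98), P3:I | bus: BusRdX
[3] P3: load  L1 | P0:I, P1:I, P2:I, P3:S(40) | bus: BusRd
[4] P2: store L0 := 13 | P0:I, P1:I, P2:M(13), P3:I | bus: none
[5] P3: store L4 := 90 | P0:I, P1:I, P2:I, P3:M(90) | bus: BusRdX
[6] P3: load  L1 | P0:I, P1:I, P2:I, P3:S(40) | bus: none
[7] P2: load  L2 | P0:I, P1:I, P2:M(98), P3:I | bus: none
[8] P0: store L1 := 10 | P0:M(10), P1:I, P2:I, P3:I | bus: BusRdX
[9] P2: store L4 := 14 | P0:I, P1:I, P2:M(14), P3:I | bus: BusRdX,Flush
[10] P2: load  L3 | P0:I, P1:I, P2:S(60), P3:I | bus: BusRd
[11] P0: load  L1 | P0:M(10), P1:I, P2:I, P3:I | bus: none
[12] P2: load  L1 | P0:S(10), P1:I, P2:S(10), P3:I | bus: BusRd,Flush
[13] P3: load  L2 | P0:I, P1:I, P2:S(98), P3:S(98) | bus: BusRd,Flush
[14] P0: store L1 := 41 | P0:M(41), P1:I, P2:I, P3:I | bus: BusRdX
[15] P2: store L1 := 82 | P0:I, P1:I, P2:M(82), P3:I | bus: BusRdX,Flush
[16] P2: load  L0 | P0:I, P1:I, P2:M(13), P3:I | bus: none
[17] P2: load  L3 | P0:I, P1:I, P2:S(60), P3:I | bus: none
[18] P3: load  L1 | P0:I, P1:I, P2:S(82), P3:S(82) | bus: BusRd,Flush
[19] P2: store L3 := 57 | P0:I, P1:I, P2:M(57), P3:I | bus: BusRdX
[20] P3: load  L0 | P0:I, P1:I, P2:S(13), P3:S(13) | bus: BusRd,Flush
[21] P2: load  L1 | P0:I, P1:I, P2:S(82), P3:S(82) | bus: none

memory[L3] = 60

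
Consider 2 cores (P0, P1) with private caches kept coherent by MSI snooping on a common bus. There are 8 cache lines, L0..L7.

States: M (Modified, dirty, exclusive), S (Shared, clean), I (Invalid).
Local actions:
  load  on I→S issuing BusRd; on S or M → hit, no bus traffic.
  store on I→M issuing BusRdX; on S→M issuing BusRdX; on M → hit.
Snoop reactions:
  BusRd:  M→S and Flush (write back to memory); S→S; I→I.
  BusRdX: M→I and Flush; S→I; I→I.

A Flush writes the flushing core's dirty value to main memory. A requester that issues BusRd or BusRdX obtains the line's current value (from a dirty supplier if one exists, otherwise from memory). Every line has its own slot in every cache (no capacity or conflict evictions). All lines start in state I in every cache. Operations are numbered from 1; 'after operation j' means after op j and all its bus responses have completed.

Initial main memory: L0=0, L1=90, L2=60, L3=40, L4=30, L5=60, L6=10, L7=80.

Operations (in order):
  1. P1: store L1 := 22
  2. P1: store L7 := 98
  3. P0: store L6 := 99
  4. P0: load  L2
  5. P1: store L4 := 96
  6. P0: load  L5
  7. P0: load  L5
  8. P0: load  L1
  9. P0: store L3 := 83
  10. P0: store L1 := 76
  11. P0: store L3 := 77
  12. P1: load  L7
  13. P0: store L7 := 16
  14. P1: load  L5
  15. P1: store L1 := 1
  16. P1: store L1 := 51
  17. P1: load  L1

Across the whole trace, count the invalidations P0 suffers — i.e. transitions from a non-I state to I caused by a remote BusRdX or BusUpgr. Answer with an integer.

1. P1: store L1 := 22  bus=[BusRdX]  L1: P0=I P1=M  mem[L1]=90
2. P1: store L7 := 98  bus=[BusRdX]  L7: P0=I P1=M  mem[L7]=80
3. P0: store L6 := 99  bus=[BusRdX]  L6: P0=M P1=I  mem[L6]=10
4. P0: load  L2  bus=[BusRd]  L2: P0=S P1=I  mem[L2]=60
5. P1: store L4 := 96  bus=[BusRdX]  L4: P0=I P1=M  mem[L4]=30
6. P0: load  L5  bus=[BusRd]  L5: P0=S P1=I  mem[L5]=60
7. P0: load  L5  bus=[-]  L5: P0=S P1=I  mem[L5]=60
8. P0: load  L1  bus=[BusRd,Flush]  L1: P0=S P1=S  mem[L1]=22
9. P0: store L3 := 83  bus=[BusRdX]  L3: P0=M P1=I  mem[L3]=40
10. P0: store L1 := 76  bus=[BusRdX]  L1: P0=M P1=I  mem[L1]=22
11. P0: store L3 := 77  bus=[-]  L3: P0=M P1=I  mem[L3]=40
12. P1: load  L7  bus=[-]  L7: P0=I P1=M  mem[L7]=80
13. P0: store L7 := 16  bus=[BusRdX,Flush]  L7: P0=M P1=I  mem[L7]=98
14. P1: load  L5  bus=[BusRd]  L5: P0=S P1=S  mem[L5]=60
15. P1: store L1 := 1  bus=[BusRdX,Flush]  L1: P0=I P1=M  mem[L1]=76
16. P1: store L1 := 51  bus=[-]  L1: P0=I P1=M  mem[L1]=76
17. P1: load  L1  bus=[-]  L1: P0=I P1=M  mem[L1]=76

invalidations = 1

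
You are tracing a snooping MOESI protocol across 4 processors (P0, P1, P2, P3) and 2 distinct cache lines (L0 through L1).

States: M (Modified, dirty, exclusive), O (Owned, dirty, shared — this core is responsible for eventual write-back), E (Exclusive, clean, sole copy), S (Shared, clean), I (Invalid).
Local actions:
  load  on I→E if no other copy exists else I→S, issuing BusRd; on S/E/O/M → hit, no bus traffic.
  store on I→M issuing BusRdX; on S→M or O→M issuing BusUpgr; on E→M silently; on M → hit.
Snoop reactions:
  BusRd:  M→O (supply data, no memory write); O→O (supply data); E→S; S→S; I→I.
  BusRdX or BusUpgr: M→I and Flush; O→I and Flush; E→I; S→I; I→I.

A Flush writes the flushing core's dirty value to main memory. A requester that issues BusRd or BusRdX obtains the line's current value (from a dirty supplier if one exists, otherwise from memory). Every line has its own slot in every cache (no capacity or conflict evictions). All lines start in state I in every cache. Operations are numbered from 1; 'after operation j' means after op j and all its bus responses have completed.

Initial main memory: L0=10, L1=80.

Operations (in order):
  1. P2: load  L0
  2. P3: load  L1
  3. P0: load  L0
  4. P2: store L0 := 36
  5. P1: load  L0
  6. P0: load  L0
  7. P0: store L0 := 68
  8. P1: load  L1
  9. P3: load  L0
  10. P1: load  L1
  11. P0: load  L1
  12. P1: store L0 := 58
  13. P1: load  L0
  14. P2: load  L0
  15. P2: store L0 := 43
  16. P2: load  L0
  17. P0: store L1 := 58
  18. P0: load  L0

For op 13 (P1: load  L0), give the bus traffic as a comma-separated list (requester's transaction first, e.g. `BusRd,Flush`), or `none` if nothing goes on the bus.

bus = none

step 1: P2: load  L0  ⟶  IIEI  (L0)  txn=BusRd  M[L0]=10
step 2: P3: load  L1  ⟶  IIIE  (L1)  txn=BusRd  M[L1]=80
step 3: P0: load  L0  ⟶  SISI  (L0)  txn=BusRd  M[L0]=10
step 4: P2: store L0 := 36  ⟶  IIMI  (L0)  txn=BusUpgr  M[L0]=10
step 5: P1: load  L0  ⟶  ISOI  (L0)  txn=BusRd  M[L0]=10
step 6: P0: load  L0  ⟶  SSOI  (L0)  txn=BusRd  M[L0]=10
step 7: P0: store L0 := 68  ⟶  MIII  (L0)  txn=BusUpgr+Flush  M[L0]=36
step 8: P1: load  L1  ⟶  ISIS  (L1)  txn=BusRd  M[L1]=80
step 9: P3: load  L0  ⟶  OIIS  (L0)  txn=BusRd  M[L0]=36
step 10: P1: load  L1  ⟶  ISIS  (L1)  txn=∅  M[L1]=80
step 11: P0: load  L1  ⟶  SSIS  (L1)  txn=BusRd  M[L1]=80
step 12: P1: store L0 := 58  ⟶  IMII  (L0)  txn=BusRdX+Flush  M[L0]=68
step 13: P1: load  L0  ⟶  IMII  (L0)  txn=∅  M[L0]=68
step 14: P2: load  L0  ⟶  IOSI  (L0)  txn=BusRd  M[L0]=68
step 15: P2: store L0 := 43  ⟶  IIMI  (L0)  txn=BusUpgr+Flush  M[L0]=58
step 16: P2: load  L0  ⟶  IIMI  (L0)  txn=∅  M[L0]=58
step 17: P0: store L1 := 58  ⟶  MIII  (L1)  txn=BusUpgr  M[L1]=80
step 18: P0: load  L0  ⟶  SIOI  (L0)  txn=BusRd  M[L0]=58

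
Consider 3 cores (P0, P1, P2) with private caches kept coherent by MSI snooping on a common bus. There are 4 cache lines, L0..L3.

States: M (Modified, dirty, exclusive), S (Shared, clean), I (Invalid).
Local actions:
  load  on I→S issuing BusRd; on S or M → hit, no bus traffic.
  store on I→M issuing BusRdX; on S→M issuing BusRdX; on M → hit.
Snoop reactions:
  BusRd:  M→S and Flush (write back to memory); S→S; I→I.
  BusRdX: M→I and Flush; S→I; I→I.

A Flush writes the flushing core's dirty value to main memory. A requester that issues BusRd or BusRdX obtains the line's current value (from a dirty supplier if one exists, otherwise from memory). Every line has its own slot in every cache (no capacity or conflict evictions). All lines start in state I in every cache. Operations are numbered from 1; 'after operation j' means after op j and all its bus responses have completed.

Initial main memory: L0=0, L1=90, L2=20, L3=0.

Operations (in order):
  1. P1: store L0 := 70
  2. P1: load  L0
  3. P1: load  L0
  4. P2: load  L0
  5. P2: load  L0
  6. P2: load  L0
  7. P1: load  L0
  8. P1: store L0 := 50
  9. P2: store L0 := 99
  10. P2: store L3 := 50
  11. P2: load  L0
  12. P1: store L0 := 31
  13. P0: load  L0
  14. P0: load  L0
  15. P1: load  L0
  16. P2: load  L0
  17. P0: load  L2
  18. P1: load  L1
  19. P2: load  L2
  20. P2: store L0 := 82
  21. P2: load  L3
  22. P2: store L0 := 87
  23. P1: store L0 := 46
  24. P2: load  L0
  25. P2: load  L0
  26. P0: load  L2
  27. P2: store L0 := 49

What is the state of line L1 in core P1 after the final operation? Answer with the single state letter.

state = S

[1] P1: store L0 := 70 | P0:I, P1:M(70), P2:I | bus: BusRdX
[2] P1: load  L0 | P0:I, P1:M(70), P2:I | bus: none
[3] P1: load  L0 | P0:I, P1:M(70), P2:I | bus: none
[4] P2: load  L0 | P0:I, P1:S(70), P2:S(70) | bus: BusRd,Flush
[5] P2: load  L0 | P0:I, P1:S(70), P2:S(70) | bus: none
[6] P2: load  L0 | P0:I, P1:S(70), P2:S(70) | bus: none
[7] P1: load  L0 | P0:I, P1:S(70), P2:S(70) | bus: none
[8] P1: store L0 := 50 | P0:I, P1:M(50), P2:I | bus: BusRdX
[9] P2: store L0 := 99 | P0:I, P1:I, P2:M(99) | bus: BusRdX,Flush
[10] P2: store L3 := 50 | P0:I, P1:I, P2:M(50) | bus: BusRdX
[11] P2: load  L0 | P0:I, P1:I, P2:M(99) | bus: none
[12] P1: store L0 := 31 | P0:I, P1:M(31), P2:I | bus: BusRdX,Flush
[13] P0: load  L0 | P0:S(31), P1:S(31), P2:I | bus: BusRd,Flush
[14] P0: load  L0 | P0:S(31), P1:S(31), P2:I | bus: none
[15] P1: load  L0 | P0:S(31), P1:S(31), P2:I | bus: none
[16] P2: load  L0 | P0:S(31), P1:S(31), P2:S(31) | bus: BusRd
[17] P0: load  L2 | P0:S(20), P1:I, P2:I | bus: BusRd
[18] P1: load  L1 | P0:I, P1:S(90), P2:I | bus: BusRd
[19] P2: load  L2 | P0:S(20), P1:I, P2:S(20) | bus: BusRd
[20] P2: store L0 := 82 | P0:I, P1:I, P2:M(82) | bus: BusRdX
[21] P2: load  L3 | P0:I, P1:I, P2:M(50) | bus: none
[22] P2: store L0 := 87 | P0:I, P1:I, P2:M(87) | bus: none
[23] P1: store L0 := 46 | P0:I, P1:M(46), P2:I | bus: BusRdX,Flush
[24] P2: load  L0 | P0:I, P1:S(46), P2:S(46) | bus: BusRd,Flush
[25] P2: load  L0 | P0:I, P1:S(46), P2:S(46) | bus: none
[26] P0: load  L2 | P0:S(20), P1:I, P2:S(20) | bus: none
[27] P2: store L0 := 49 | P0:I, P1:I, P2:M(49) | bus: BusRdX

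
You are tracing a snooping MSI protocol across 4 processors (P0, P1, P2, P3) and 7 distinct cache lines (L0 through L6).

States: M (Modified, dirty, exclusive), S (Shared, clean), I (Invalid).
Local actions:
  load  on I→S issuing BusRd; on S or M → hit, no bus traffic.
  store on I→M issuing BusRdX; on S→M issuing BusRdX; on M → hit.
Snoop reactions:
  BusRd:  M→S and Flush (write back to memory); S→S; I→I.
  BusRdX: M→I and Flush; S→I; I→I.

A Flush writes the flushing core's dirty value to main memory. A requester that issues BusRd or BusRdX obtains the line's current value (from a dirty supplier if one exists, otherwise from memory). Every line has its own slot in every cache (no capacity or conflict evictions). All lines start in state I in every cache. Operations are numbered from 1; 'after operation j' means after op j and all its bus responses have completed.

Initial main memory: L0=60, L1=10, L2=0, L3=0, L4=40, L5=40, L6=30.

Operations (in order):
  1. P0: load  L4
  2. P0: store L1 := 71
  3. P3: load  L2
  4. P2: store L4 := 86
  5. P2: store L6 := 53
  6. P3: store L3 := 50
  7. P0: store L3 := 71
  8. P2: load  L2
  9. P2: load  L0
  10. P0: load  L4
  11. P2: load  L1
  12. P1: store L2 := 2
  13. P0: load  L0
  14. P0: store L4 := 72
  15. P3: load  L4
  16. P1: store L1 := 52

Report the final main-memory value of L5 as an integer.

memory[L5] = 40

  op1 P0: load  L4 → S/I/I/I on L4; bus BusRd; mem=40
  op2 P0: store L1 := 71 → M/I/I/I on L1; bus BusRdX; mem=10
  op3 P3: load  L2 → I/I/I/S on L2; bus BusRd; mem=0
  op4 P2: store L4 := 86 → I/I/M/I on L4; bus BusRdX; mem=40
  op5 P2: store L6 := 53 → I/I/M/I on L6; bus BusRdX; mem=30
  op6 P3: store L3 := 50 → I/I/I/M on L3; bus BusRdX; mem=0
  op7 P0: store L3 := 71 → M/I/I/I on L3; bus BusRdX Flush; mem=50
  op8 P2: load  L2 → I/I/S/S on L2; bus BusRd; mem=0
  op9 P2: load  L0 → I/I/S/I on L0; bus BusRd; mem=60
  op10 P0: load  L4 → S/I/S/I on L4; bus BusRd Flush; mem=86
  op11 P2: load  L1 → S/I/S/I on L1; bus BusRd Flush; mem=71
  op12 P1: store L2 := 2 → I/M/I/I on L2; bus BusRdX; mem=0
  op13 P0: load  L0 → S/I/S/I on L0; bus BusRd; mem=60
  op14 P0: store L4 := 72 → M/I/I/I on L4; bus BusRdX; mem=86
  op15 P3: load  L4 → S/I/I/S on L4; bus BusRd Flush; mem=72
  op16 P1: store L1 := 52 → I/M/I/I on L1; bus BusRdX; mem=71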